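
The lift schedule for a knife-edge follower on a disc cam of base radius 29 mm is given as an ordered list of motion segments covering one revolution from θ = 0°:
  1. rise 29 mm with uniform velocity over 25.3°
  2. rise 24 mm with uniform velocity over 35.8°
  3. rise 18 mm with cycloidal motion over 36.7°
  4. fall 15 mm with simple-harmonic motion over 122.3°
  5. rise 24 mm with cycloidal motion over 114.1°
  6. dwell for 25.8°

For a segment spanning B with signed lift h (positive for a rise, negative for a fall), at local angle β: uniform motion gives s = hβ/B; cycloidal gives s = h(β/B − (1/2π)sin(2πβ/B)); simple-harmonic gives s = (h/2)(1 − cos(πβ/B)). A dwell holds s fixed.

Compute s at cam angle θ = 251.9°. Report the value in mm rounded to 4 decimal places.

seg 1 [0°–25.3°] uniform, h=29: full span → s += 29 → s = 29.0000
seg 2 [25.3°–61.1°] uniform, h=24: full span → s += 24 → s = 53.0000
seg 3 [61.1°–97.8°] cycloidal, h=18: full span → s += 18 → s = 71.0000
seg 4 [97.8°–220.1°] simple-harmonic, h=-15: full span → s += -15 → s = 56.0000
seg 5 [220.1°–334.2°] cycloidal, h=24: θ=251.9° here. β=31.8, B=114.1. 24·(0.2787 − sin(2π·0.2787)/(2π)) = 2.9311 → s = 58.9311

58.9311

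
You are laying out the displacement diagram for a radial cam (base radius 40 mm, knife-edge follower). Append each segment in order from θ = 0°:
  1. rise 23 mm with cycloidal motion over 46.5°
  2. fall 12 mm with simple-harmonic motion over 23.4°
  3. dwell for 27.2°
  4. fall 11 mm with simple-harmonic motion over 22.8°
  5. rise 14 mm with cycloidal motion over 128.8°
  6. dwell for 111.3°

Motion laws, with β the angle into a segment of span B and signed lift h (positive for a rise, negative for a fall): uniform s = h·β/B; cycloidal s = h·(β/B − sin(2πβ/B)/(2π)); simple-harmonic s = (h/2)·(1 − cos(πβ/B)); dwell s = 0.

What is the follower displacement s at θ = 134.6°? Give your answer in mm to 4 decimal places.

seg 1 [0°–46.5°] cycloidal, h=23: full span → s += 23 → s = 23.0000
seg 2 [46.5°–69.9°] simple-harmonic, h=-12: full span → s += -12 → s = 11.0000
seg 3 [69.9°–97.1°] dwell: s stays 11.0000
seg 4 [97.1°–119.9°] simple-harmonic, h=-11: full span → s += -11 → s = 0.0000
seg 5 [119.9°–248.7°] cycloidal, h=14: θ=134.6° here. β=14.7, B=128.8. 14·(0.1141 − sin(2π·0.1141)/(2π)) = 0.1335 → s = 0.1335

0.1335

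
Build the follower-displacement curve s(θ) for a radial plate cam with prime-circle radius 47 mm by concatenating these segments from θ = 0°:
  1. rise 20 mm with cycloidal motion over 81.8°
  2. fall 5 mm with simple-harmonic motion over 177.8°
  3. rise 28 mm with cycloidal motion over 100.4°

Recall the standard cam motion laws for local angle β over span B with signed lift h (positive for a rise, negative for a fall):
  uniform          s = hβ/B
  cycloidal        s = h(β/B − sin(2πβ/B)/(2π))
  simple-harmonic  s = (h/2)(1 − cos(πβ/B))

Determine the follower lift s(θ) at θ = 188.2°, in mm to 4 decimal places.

seg 1 [0°–81.8°] cycloidal, h=20: full span → s += 20 → s = 20.0000
seg 2 [81.8°–259.6°] simple-harmonic, h=-5: θ=188.2° here. β=106.4, B=177.8. -5/2·(1 − cos(π·0.5984)) = -3.2608 → s = 16.7392

16.7392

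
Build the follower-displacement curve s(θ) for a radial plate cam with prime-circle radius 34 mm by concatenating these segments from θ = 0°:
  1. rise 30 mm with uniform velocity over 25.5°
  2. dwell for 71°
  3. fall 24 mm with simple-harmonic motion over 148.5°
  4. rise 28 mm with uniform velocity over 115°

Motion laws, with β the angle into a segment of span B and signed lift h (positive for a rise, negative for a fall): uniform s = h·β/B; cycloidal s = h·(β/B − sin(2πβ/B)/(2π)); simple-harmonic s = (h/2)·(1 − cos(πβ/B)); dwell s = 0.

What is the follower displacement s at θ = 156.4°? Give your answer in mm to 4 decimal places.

seg 1 [0°–25.5°] uniform, h=30: full span → s += 30 → s = 30.0000
seg 2 [25.5°–96.5°] dwell: s stays 30.0000
seg 3 [96.5°–245°] simple-harmonic, h=-24: θ=156.4° here. β=59.9, B=148.5. -24/2·(1 − cos(π·0.4034)) = -8.4127 → s = 21.5873

21.5873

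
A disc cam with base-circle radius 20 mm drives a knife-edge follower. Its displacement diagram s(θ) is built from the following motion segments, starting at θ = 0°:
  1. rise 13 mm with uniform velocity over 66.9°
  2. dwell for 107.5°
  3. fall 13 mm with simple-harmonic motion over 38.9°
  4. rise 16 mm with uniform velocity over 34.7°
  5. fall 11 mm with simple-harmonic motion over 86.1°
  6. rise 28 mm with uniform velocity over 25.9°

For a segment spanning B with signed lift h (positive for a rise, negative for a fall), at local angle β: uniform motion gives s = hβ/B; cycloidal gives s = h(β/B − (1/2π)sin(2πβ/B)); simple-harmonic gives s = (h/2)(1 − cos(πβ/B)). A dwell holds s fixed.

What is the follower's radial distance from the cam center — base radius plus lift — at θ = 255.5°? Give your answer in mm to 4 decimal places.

seg 1 [0°–66.9°] uniform, h=13: full span → s += 13 → s = 13.0000
seg 2 [66.9°–174.4°] dwell: s stays 13.0000
seg 3 [174.4°–213.3°] simple-harmonic, h=-13: full span → s += -13 → s = 0.0000
seg 4 [213.3°–248°] uniform, h=16: full span → s += 16 → s = 16.0000
seg 5 [248°–334.1°] simple-harmonic, h=-11: θ=255.5° here. β=7.5, B=86.1. -11/2·(1 − cos(π·0.0871)) = -0.2047 → s = 15.7953
radial distance = base radius + s = 20 + 15.7953 = 35.7953

35.7953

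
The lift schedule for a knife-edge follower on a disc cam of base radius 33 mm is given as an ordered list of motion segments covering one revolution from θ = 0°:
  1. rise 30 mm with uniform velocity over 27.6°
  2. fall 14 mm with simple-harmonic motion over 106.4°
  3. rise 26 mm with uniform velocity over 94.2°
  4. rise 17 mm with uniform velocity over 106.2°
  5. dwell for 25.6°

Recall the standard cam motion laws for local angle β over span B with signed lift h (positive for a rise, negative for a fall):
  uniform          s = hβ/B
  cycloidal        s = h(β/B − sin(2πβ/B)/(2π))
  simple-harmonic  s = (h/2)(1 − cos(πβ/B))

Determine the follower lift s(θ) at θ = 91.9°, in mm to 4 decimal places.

seg 1 [0°–27.6°] uniform, h=30: full span → s += 30 → s = 30.0000
seg 2 [27.6°–134°] simple-harmonic, h=-14: θ=91.9° here. β=64.3, B=106.4. -14/2·(1 − cos(π·0.6043)) = -9.2533 → s = 20.7467

20.7467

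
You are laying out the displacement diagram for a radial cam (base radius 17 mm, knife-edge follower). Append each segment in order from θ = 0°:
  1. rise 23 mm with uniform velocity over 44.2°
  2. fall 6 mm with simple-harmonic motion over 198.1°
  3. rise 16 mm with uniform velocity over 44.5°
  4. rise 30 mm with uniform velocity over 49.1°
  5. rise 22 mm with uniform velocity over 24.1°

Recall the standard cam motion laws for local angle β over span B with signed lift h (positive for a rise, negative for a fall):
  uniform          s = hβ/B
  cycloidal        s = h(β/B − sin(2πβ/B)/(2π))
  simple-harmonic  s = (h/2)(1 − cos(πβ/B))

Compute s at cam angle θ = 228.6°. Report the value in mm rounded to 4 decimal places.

seg 1 [0°–44.2°] uniform, h=23: full span → s += 23 → s = 23.0000
seg 2 [44.2°–242.3°] simple-harmonic, h=-6: θ=228.6° here. β=184.4, B=198.1. -6/2·(1 − cos(π·0.9308)) = -5.9295 → s = 17.0705

17.0705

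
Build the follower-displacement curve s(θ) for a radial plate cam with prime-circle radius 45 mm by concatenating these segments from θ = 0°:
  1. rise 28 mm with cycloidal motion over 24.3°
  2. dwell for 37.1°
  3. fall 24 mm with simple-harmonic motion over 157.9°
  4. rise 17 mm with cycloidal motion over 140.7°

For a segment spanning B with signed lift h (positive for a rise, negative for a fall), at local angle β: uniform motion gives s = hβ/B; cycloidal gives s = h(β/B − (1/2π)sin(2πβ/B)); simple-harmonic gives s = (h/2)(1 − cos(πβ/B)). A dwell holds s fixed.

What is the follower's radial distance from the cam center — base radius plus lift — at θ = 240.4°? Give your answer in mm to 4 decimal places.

seg 1 [0°–24.3°] cycloidal, h=28: full span → s += 28 → s = 28.0000
seg 2 [24.3°–61.4°] dwell: s stays 28.0000
seg 3 [61.4°–219.3°] simple-harmonic, h=-24: full span → s += -24 → s = 4.0000
seg 4 [219.3°–360°] cycloidal, h=17: θ=240.4° here. β=21.1, B=140.7. 17·(0.1500 − sin(2π·0.1500)/(2π)) = 0.3608 → s = 4.3608
radial distance = base radius + s = 45 + 4.3608 = 49.3608

49.3608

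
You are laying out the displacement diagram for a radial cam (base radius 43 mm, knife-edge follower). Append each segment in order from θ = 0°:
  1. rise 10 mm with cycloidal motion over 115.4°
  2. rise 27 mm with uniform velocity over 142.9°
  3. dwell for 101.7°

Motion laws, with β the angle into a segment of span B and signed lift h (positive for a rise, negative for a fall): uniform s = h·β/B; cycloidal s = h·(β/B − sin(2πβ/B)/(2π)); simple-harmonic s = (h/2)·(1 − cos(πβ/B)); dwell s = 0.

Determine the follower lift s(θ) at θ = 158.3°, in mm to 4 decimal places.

seg 1 [0°–115.4°] cycloidal, h=10: full span → s += 10 → s = 10.0000
seg 2 [115.4°–258.3°] uniform, h=27: θ=158.3° here. β=42.9, B=142.9. 27·42.9/142.9 = 8.1057 → s = 18.1057

18.1057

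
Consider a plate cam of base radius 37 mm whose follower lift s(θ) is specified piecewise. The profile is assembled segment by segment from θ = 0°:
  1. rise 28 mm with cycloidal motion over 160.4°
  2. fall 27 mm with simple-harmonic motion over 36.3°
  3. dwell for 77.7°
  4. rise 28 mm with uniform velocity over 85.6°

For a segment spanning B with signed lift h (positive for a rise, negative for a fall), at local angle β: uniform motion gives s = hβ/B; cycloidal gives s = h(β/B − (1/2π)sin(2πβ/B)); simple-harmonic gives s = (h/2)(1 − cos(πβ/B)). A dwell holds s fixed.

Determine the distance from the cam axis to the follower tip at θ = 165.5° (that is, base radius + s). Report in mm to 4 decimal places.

seg 1 [0°–160.4°] cycloidal, h=28: full span → s += 28 → s = 28.0000
seg 2 [160.4°–196.7°] simple-harmonic, h=-27: θ=165.5° here. β=5.1, B=36.3. -27/2·(1 − cos(π·0.1405)) = -1.2938 → s = 26.7062
radial distance = base radius + s = 37 + 26.7062 = 63.7062

63.7062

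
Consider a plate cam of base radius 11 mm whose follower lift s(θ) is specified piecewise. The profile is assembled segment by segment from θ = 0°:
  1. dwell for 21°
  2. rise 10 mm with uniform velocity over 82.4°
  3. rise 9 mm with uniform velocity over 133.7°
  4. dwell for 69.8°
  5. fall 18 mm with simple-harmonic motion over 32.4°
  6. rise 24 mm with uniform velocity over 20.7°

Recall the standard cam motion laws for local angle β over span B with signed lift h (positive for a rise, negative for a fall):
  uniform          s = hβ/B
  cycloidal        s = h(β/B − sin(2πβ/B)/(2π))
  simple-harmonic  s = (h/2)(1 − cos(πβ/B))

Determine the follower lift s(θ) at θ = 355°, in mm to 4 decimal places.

seg 1 [0°–21°] dwell: s stays 0.0000
seg 2 [21°–103.4°] uniform, h=10: full span → s += 10 → s = 10.0000
seg 3 [103.4°–237.1°] uniform, h=9: full span → s += 9 → s = 19.0000
seg 4 [237.1°–306.9°] dwell: s stays 19.0000
seg 5 [306.9°–339.3°] simple-harmonic, h=-18: full span → s += -18 → s = 1.0000
seg 6 [339.3°–360°] uniform, h=24: θ=355° here. β=15.7, B=20.7. 24·15.7/20.7 = 18.2029 → s = 19.2029

19.2029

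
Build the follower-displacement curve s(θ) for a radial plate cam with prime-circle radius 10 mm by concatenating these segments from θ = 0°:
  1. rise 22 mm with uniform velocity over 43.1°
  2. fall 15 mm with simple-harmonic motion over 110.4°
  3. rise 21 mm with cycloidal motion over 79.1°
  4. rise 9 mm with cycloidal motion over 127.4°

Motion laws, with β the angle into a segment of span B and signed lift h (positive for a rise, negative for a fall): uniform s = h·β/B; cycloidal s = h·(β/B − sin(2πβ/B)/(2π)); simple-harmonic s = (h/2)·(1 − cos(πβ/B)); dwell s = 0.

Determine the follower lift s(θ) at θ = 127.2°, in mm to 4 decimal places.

seg 1 [0°–43.1°] uniform, h=22: full span → s += 22 → s = 22.0000
seg 2 [43.1°–153.5°] simple-harmonic, h=-15: θ=127.2° here. β=84.1, B=110.4. -15/2·(1 − cos(π·0.7618)) = -12.9958 → s = 9.0042

9.0042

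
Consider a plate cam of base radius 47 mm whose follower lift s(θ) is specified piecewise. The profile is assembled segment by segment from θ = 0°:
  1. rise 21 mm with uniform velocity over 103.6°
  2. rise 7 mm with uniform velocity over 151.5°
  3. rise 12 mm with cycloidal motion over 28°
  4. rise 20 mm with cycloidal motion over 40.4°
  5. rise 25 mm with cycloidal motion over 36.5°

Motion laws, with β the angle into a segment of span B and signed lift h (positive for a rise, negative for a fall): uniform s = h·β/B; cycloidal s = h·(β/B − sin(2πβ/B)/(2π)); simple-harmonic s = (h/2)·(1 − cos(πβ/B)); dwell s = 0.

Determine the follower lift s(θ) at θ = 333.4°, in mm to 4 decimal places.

seg 1 [0°–103.6°] uniform, h=21: full span → s += 21 → s = 21.0000
seg 2 [103.6°–255.1°] uniform, h=7: full span → s += 7 → s = 28.0000
seg 3 [255.1°–283.1°] cycloidal, h=12: full span → s += 12 → s = 40.0000
seg 4 [283.1°–323.5°] cycloidal, h=20: full span → s += 20 → s = 60.0000
seg 5 [323.5°–360°] cycloidal, h=25: θ=333.4° here. β=9.9, B=36.5. 25·(0.2712 − sin(2π·0.2712)/(2π)) = 2.8373 → s = 62.8373

62.8373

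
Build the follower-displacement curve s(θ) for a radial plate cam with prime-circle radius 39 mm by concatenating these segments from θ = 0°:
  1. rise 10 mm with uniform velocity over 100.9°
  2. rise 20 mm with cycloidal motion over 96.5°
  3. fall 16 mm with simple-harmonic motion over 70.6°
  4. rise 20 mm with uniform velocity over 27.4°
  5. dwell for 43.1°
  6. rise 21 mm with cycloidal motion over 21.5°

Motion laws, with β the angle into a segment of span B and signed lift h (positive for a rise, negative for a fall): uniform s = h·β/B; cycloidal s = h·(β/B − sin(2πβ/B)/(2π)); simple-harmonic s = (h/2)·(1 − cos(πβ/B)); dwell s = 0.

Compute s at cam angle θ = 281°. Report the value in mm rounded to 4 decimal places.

seg 1 [0°–100.9°] uniform, h=10: full span → s += 10 → s = 10.0000
seg 2 [100.9°–197.4°] cycloidal, h=20: full span → s += 20 → s = 30.0000
seg 3 [197.4°–268°] simple-harmonic, h=-16: full span → s += -16 → s = 14.0000
seg 4 [268°–295.4°] uniform, h=20: θ=281° here. β=13, B=27.4. 20·13/27.4 = 9.4891 → s = 23.4891

23.4891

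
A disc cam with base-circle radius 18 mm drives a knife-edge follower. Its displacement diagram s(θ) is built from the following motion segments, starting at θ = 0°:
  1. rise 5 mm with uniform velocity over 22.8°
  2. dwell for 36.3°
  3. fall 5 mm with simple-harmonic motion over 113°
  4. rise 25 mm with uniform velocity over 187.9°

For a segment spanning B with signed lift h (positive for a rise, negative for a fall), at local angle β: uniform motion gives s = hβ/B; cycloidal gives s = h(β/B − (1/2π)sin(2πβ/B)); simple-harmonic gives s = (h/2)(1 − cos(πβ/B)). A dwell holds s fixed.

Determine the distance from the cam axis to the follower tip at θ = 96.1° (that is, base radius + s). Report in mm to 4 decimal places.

seg 1 [0°–22.8°] uniform, h=5: full span → s += 5 → s = 5.0000
seg 2 [22.8°–59.1°] dwell: s stays 5.0000
seg 3 [59.1°–172.1°] simple-harmonic, h=-5: θ=96.1° here. β=37, B=113. -5/2·(1 − cos(π·0.3274)) = -1.2101 → s = 3.7899
radial distance = base radius + s = 18 + 3.7899 = 21.7899

21.7899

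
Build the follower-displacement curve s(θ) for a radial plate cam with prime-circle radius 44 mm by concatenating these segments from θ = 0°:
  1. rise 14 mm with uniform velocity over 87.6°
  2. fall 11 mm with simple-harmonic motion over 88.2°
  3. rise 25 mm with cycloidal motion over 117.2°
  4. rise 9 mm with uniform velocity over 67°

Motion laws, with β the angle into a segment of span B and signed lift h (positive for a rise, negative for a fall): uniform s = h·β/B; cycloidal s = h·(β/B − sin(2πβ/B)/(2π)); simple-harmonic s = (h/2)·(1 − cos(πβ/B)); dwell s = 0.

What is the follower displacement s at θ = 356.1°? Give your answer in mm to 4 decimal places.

seg 1 [0°–87.6°] uniform, h=14: full span → s += 14 → s = 14.0000
seg 2 [87.6°–175.8°] simple-harmonic, h=-11: full span → s += -11 → s = 3.0000
seg 3 [175.8°–293°] cycloidal, h=25: full span → s += 25 → s = 28.0000
seg 4 [293°–360°] uniform, h=9: θ=356.1° here. β=63.1, B=67. 9·63.1/67 = 8.4761 → s = 36.4761

36.4761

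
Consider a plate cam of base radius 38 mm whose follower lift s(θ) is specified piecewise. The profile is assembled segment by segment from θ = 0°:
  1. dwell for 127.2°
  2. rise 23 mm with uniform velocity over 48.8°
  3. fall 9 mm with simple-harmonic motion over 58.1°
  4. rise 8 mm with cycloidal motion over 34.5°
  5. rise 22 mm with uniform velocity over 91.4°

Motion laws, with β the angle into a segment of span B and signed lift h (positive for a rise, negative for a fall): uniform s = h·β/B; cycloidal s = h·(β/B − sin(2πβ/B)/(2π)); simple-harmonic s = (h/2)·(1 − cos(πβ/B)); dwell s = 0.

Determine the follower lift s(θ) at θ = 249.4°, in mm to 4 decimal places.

seg 1 [0°–127.2°] dwell: s stays 0.0000
seg 2 [127.2°–176°] uniform, h=23: full span → s += 23 → s = 23.0000
seg 3 [176°–234.1°] simple-harmonic, h=-9: full span → s += -9 → s = 14.0000
seg 4 [234.1°–268.6°] cycloidal, h=8: θ=249.4° here. β=15.3, B=34.5. 8·(0.4435 − sin(2π·0.4435)/(2π)) = 3.1051 → s = 17.1051

17.1051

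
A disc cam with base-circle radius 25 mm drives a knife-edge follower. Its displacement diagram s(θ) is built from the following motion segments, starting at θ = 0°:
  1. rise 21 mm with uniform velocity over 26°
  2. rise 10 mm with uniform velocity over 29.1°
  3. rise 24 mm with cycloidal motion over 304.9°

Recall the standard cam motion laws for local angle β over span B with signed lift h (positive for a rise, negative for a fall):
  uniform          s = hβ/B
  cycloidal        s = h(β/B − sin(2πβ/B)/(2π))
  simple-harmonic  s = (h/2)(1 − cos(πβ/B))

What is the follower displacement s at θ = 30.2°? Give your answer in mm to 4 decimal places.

seg 1 [0°–26°] uniform, h=21: full span → s += 21 → s = 21.0000
seg 2 [26°–55.1°] uniform, h=10: θ=30.2° here. β=4.2, B=29.1. 10·4.2/29.1 = 1.4433 → s = 22.4433

22.4433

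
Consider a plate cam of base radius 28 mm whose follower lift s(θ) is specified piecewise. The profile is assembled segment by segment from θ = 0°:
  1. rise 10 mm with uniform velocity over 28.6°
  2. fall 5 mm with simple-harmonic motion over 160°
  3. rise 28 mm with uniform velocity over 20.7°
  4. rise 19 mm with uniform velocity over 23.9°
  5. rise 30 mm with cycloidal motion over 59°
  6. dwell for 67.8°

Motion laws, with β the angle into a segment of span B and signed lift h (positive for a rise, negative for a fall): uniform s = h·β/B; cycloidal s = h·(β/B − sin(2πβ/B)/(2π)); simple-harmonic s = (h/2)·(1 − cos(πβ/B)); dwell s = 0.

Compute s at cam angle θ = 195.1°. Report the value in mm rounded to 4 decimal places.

seg 1 [0°–28.6°] uniform, h=10: full span → s += 10 → s = 10.0000
seg 2 [28.6°–188.6°] simple-harmonic, h=-5: full span → s += -5 → s = 5.0000
seg 3 [188.6°–209.3°] uniform, h=28: θ=195.1° here. β=6.5, B=20.7. 28·6.5/20.7 = 8.7923 → s = 13.7923

13.7923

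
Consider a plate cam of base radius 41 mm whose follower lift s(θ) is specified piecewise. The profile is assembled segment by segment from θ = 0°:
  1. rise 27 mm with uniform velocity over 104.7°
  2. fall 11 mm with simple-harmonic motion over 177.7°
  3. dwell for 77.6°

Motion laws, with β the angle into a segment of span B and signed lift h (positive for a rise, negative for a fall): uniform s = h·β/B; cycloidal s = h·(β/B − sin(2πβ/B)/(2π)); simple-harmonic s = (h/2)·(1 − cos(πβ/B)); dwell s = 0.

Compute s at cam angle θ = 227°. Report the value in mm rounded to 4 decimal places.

seg 1 [0°–104.7°] uniform, h=27: full span → s += 27 → s = 27.0000
seg 2 [104.7°–282.4°] simple-harmonic, h=-11: θ=227° here. β=122.3, B=177.7. -11/2·(1 − cos(π·0.6882)) = -8.5662 → s = 18.4338

18.4338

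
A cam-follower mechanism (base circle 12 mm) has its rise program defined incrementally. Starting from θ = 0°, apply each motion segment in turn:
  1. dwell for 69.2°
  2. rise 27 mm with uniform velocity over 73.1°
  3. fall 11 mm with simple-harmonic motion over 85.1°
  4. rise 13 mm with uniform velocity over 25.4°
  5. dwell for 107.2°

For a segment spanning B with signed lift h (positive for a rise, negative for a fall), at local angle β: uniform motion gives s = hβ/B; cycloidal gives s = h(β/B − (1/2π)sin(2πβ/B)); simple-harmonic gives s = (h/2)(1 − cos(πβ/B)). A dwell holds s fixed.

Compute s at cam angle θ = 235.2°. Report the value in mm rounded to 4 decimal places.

seg 1 [0°–69.2°] dwell: s stays 0.0000
seg 2 [69.2°–142.3°] uniform, h=27: full span → s += 27 → s = 27.0000
seg 3 [142.3°–227.4°] simple-harmonic, h=-11: full span → s += -11 → s = 16.0000
seg 4 [227.4°–252.8°] uniform, h=13: θ=235.2° here. β=7.8, B=25.4. 13·7.8/25.4 = 3.9921 → s = 19.9921

19.9921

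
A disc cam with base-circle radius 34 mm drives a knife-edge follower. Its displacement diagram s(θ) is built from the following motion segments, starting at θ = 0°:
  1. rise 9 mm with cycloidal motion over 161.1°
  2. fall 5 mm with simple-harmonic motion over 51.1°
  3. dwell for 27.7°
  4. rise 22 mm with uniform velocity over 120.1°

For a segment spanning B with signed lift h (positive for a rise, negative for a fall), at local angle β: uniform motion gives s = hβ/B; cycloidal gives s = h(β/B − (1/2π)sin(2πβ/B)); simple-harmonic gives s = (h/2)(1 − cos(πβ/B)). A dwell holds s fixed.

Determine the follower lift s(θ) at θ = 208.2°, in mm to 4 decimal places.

seg 1 [0°–161.1°] cycloidal, h=9: full span → s += 9 → s = 9.0000
seg 2 [161.1°–212.2°] simple-harmonic, h=-5: θ=208.2° here. β=47.1, B=51.1. -5/2·(1 − cos(π·0.9217)) = -4.9248 → s = 4.0752

4.0752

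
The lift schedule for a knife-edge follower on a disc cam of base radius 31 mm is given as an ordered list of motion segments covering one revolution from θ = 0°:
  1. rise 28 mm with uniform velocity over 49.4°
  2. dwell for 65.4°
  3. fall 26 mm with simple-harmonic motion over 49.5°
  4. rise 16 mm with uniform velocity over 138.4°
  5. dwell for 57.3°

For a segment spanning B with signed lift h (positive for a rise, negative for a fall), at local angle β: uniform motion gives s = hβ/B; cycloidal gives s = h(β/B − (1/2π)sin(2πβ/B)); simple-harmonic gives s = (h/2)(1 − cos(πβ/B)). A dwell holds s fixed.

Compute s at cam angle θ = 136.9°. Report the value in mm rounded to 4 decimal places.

seg 1 [0°–49.4°] uniform, h=28: full span → s += 28 → s = 28.0000
seg 2 [49.4°–114.8°] dwell: s stays 28.0000
seg 3 [114.8°–164.3°] simple-harmonic, h=-26: θ=136.9° here. β=22.1, B=49.5. -26/2·(1 − cos(π·0.4465)) = -10.8239 → s = 17.1761

17.1761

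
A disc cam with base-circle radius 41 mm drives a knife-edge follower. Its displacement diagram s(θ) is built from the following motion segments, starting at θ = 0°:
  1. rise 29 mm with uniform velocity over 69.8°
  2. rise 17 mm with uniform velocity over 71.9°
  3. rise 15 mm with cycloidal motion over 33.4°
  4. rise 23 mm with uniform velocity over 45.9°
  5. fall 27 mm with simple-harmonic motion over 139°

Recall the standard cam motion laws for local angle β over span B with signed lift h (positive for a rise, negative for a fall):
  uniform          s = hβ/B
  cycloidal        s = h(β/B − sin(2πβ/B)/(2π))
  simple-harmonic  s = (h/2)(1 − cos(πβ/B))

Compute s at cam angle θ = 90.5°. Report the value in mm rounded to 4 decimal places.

seg 1 [0°–69.8°] uniform, h=29: full span → s += 29 → s = 29.0000
seg 2 [69.8°–141.7°] uniform, h=17: θ=90.5° here. β=20.7, B=71.9. 17·20.7/71.9 = 4.8943 → s = 33.8943

33.8943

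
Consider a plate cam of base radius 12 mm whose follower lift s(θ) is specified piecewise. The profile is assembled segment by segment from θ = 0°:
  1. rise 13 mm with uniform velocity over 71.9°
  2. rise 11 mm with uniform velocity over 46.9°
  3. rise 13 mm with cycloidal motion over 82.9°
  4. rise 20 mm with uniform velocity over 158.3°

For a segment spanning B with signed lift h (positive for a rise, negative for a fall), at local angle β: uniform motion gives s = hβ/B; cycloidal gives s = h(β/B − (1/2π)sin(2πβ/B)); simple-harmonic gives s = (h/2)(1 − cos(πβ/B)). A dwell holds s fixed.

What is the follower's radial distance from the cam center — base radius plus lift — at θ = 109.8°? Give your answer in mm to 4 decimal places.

seg 1 [0°–71.9°] uniform, h=13: full span → s += 13 → s = 13.0000
seg 2 [71.9°–118.8°] uniform, h=11: θ=109.8° here. β=37.9, B=46.9. 11·37.9/46.9 = 8.8891 → s = 21.8891
radial distance = base radius + s = 12 + 21.8891 = 33.8891

33.8891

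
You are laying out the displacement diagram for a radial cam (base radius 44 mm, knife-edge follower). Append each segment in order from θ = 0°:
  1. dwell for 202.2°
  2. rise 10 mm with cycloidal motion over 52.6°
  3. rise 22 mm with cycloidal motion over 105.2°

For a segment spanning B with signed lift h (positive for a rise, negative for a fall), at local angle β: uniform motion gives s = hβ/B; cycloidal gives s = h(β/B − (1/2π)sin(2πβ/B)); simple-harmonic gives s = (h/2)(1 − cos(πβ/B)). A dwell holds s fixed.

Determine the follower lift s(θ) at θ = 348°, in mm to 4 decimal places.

seg 1 [0°–202.2°] dwell: s stays 0.0000
seg 2 [202.2°–254.8°] cycloidal, h=10: full span → s += 10 → s = 10.0000
seg 3 [254.8°–360°] cycloidal, h=22: θ=348° here. β=93.2, B=105.2. 22·(0.8859 − sin(2π·0.8859)/(2π)) = 21.7906 → s = 31.7906

31.7906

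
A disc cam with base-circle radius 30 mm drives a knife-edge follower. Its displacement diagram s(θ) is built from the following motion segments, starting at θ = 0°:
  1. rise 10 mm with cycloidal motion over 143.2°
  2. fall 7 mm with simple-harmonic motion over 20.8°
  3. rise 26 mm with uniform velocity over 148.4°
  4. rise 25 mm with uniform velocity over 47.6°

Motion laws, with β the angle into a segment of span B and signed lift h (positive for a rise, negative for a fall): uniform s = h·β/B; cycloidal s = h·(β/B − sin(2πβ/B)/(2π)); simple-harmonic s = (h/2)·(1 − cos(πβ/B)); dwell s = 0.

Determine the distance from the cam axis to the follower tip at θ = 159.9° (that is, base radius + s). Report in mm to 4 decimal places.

seg 1 [0°–143.2°] cycloidal, h=10: full span → s += 10 → s = 10.0000
seg 2 [143.2°–164°] simple-harmonic, h=-7: θ=159.9° here. β=16.7, B=20.8. -7/2·(1 − cos(π·0.8029)) = -6.3501 → s = 3.6499
radial distance = base radius + s = 30 + 3.6499 = 33.6499

33.6499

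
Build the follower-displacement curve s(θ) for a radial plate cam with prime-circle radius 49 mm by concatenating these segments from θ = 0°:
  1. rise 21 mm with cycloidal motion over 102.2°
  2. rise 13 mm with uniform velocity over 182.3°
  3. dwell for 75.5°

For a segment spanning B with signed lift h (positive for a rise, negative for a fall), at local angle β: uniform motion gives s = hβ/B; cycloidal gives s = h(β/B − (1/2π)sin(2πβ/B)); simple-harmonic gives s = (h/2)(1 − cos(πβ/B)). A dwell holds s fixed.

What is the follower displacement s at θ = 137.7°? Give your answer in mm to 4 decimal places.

seg 1 [0°–102.2°] cycloidal, h=21: full span → s += 21 → s = 21.0000
seg 2 [102.2°–284.5°] uniform, h=13: θ=137.7° here. β=35.5, B=182.3. 13·35.5/182.3 = 2.5315 → s = 23.5315

23.5315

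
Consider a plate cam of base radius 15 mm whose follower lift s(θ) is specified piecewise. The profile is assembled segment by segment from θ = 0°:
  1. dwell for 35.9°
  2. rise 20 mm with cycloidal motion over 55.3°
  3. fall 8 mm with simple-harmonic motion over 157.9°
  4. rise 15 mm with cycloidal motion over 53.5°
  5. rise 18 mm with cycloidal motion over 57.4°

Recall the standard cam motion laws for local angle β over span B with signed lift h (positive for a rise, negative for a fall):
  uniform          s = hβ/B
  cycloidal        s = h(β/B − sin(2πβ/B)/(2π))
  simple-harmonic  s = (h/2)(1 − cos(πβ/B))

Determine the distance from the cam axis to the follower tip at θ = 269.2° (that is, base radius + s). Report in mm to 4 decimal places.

seg 1 [0°–35.9°] dwell: s stays 0.0000
seg 2 [35.9°–91.2°] cycloidal, h=20: full span → s += 20 → s = 20.0000
seg 3 [91.2°–249.1°] simple-harmonic, h=-8: full span → s += -8 → s = 12.0000
seg 4 [249.1°–302.6°] cycloidal, h=15: θ=269.2° here. β=20.1, B=53.5. 15·(0.3757 − sin(2π·0.3757)/(2π)) = 3.9549 → s = 15.9549
radial distance = base radius + s = 15 + 15.9549 = 30.9549

30.9549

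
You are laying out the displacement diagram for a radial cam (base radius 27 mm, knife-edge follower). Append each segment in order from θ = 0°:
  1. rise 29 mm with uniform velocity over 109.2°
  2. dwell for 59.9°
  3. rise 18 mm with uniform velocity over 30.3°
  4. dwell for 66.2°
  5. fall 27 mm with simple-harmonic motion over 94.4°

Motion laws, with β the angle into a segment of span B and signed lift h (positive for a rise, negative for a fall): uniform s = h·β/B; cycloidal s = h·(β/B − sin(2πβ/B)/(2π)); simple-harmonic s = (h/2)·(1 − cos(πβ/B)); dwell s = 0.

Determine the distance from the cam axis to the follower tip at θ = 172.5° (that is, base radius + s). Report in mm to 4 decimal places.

seg 1 [0°–109.2°] uniform, h=29: full span → s += 29 → s = 29.0000
seg 2 [109.2°–169.1°] dwell: s stays 29.0000
seg 3 [169.1°–199.4°] uniform, h=18: θ=172.5° here. β=3.4, B=30.3. 18·3.4/30.3 = 2.0198 → s = 31.0198
radial distance = base radius + s = 27 + 31.0198 = 58.0198

58.0198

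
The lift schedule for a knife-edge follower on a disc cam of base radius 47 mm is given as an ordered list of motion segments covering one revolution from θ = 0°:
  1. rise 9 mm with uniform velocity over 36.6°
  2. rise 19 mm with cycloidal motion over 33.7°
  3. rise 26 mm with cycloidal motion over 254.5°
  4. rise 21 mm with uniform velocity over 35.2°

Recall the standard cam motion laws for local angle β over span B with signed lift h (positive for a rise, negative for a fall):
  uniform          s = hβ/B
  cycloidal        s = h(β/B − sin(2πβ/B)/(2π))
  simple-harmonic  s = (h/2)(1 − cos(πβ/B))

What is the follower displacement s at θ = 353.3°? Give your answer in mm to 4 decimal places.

seg 1 [0°–36.6°] uniform, h=9: full span → s += 9 → s = 9.0000
seg 2 [36.6°–70.3°] cycloidal, h=19: full span → s += 19 → s = 28.0000
seg 3 [70.3°–324.8°] cycloidal, h=26: full span → s += 26 → s = 54.0000
seg 4 [324.8°–360°] uniform, h=21: θ=353.3° here. β=28.5, B=35.2. 21·28.5/35.2 = 17.0028 → s = 71.0028

71.0028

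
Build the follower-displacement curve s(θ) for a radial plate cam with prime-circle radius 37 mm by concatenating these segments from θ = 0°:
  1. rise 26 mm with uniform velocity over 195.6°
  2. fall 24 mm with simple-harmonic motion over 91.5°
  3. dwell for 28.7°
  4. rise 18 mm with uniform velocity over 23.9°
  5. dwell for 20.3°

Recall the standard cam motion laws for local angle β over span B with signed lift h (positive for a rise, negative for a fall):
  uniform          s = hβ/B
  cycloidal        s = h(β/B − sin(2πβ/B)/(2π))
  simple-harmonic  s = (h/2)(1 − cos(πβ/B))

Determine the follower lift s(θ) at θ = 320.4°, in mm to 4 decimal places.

seg 1 [0°–195.6°] uniform, h=26: full span → s += 26 → s = 26.0000
seg 2 [195.6°–287.1°] simple-harmonic, h=-24: full span → s += -24 → s = 2.0000
seg 3 [287.1°–315.8°] dwell: s stays 2.0000
seg 4 [315.8°–339.7°] uniform, h=18: θ=320.4° here. β=4.6, B=23.9. 18·4.6/23.9 = 3.4644 → s = 5.4644

5.4644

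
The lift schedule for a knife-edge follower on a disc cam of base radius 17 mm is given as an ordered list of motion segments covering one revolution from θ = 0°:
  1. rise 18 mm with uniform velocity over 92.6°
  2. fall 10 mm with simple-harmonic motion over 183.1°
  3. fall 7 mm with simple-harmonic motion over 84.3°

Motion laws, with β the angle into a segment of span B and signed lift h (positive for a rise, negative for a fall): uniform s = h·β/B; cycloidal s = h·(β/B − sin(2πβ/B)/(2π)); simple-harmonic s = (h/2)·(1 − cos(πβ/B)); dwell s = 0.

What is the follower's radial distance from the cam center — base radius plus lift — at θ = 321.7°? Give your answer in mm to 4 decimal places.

seg 1 [0°–92.6°] uniform, h=18: full span → s += 18 → s = 18.0000
seg 2 [92.6°–275.7°] simple-harmonic, h=-10: full span → s += -10 → s = 8.0000
seg 3 [275.7°–360°] simple-harmonic, h=-7: θ=321.7° here. β=46, B=84.3. -7/2·(1 − cos(π·0.5457)) = -4.0004 → s = 3.9996
radial distance = base radius + s = 17 + 3.9996 = 20.9996

20.9996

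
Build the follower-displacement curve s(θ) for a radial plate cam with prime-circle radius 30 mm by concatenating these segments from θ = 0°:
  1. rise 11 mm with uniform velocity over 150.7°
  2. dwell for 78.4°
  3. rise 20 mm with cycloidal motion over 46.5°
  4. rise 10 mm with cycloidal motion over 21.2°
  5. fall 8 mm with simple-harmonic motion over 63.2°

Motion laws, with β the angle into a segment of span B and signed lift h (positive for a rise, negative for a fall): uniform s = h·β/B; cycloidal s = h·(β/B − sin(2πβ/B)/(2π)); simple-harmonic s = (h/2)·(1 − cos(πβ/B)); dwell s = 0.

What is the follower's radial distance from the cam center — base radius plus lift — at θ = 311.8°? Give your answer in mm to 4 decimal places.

seg 1 [0°–150.7°] uniform, h=11: full span → s += 11 → s = 11.0000
seg 2 [150.7°–229.1°] dwell: s stays 11.0000
seg 3 [229.1°–275.6°] cycloidal, h=20: full span → s += 20 → s = 31.0000
seg 4 [275.6°–296.8°] cycloidal, h=10: full span → s += 10 → s = 41.0000
seg 5 [296.8°–360°] simple-harmonic, h=-8: θ=311.8° here. β=15, B=63.2. -8/2·(1 − cos(π·0.2373)) = -1.0614 → s = 39.9386
radial distance = base radius + s = 30 + 39.9386 = 69.9386

69.9386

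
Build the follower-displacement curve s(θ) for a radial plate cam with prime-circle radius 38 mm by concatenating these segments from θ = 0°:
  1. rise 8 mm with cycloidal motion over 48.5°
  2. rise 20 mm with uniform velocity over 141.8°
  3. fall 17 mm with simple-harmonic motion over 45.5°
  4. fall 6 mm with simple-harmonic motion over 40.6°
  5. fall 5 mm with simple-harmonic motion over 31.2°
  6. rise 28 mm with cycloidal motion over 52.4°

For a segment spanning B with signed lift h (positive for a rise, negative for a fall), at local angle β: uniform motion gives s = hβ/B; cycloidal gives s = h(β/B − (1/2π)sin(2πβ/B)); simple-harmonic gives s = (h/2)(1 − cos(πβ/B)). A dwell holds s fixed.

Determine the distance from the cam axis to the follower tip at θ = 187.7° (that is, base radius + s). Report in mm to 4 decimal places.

seg 1 [0°–48.5°] cycloidal, h=8: full span → s += 8 → s = 8.0000
seg 2 [48.5°–190.3°] uniform, h=20: θ=187.7° here. β=139.2, B=141.8. 20·139.2/141.8 = 19.6333 → s = 27.6333
radial distance = base radius + s = 38 + 27.6333 = 65.6333

65.6333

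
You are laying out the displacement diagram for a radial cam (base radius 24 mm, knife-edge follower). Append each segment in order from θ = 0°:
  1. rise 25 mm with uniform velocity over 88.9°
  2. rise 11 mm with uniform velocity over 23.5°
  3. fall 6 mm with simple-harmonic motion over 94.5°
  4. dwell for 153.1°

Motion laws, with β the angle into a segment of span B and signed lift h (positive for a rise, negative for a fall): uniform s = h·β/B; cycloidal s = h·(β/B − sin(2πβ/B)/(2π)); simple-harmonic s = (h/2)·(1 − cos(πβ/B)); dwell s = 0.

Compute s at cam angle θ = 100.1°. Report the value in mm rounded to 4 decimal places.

seg 1 [0°–88.9°] uniform, h=25: full span → s += 25 → s = 25.0000
seg 2 [88.9°–112.4°] uniform, h=11: θ=100.1° here. β=11.2, B=23.5. 11·11.2/23.5 = 5.2426 → s = 30.2426

30.2426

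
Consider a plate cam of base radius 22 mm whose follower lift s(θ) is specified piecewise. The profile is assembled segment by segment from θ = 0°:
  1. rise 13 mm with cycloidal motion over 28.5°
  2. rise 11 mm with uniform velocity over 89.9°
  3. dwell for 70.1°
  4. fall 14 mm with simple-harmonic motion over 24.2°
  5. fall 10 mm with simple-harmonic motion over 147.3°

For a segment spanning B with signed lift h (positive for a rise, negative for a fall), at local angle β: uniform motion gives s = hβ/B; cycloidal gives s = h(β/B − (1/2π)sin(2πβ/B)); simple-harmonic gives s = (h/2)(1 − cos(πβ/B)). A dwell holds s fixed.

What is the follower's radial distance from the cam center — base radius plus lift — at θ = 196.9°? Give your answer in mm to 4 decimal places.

seg 1 [0°–28.5°] cycloidal, h=13: full span → s += 13 → s = 13.0000
seg 2 [28.5°–118.4°] uniform, h=11: full span → s += 11 → s = 24.0000
seg 3 [118.4°–188.5°] dwell: s stays 24.0000
seg 4 [188.5°–212.7°] simple-harmonic, h=-14: θ=196.9° here. β=8.4, B=24.2. -14/2·(1 − cos(π·0.3471)) = -3.7655 → s = 20.2345
radial distance = base radius + s = 22 + 20.2345 = 42.2345

42.2345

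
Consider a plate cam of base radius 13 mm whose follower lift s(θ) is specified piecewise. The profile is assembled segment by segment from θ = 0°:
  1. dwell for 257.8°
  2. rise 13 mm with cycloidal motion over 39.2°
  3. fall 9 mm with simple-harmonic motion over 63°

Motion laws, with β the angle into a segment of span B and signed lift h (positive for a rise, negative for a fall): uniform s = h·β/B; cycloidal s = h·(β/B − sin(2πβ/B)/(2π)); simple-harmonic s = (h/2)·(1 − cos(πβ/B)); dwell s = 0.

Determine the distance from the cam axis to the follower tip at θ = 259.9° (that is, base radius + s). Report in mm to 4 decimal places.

seg 1 [0°–257.8°] dwell: s stays 0.0000
seg 2 [257.8°–297°] cycloidal, h=13: θ=259.9° here. β=2.1, B=39.2. 13·(0.0536 − sin(2π·0.0536)/(2π)) = 0.0131 → s = 0.0131
radial distance = base radius + s = 13 + 0.0131 = 13.0131

13.0131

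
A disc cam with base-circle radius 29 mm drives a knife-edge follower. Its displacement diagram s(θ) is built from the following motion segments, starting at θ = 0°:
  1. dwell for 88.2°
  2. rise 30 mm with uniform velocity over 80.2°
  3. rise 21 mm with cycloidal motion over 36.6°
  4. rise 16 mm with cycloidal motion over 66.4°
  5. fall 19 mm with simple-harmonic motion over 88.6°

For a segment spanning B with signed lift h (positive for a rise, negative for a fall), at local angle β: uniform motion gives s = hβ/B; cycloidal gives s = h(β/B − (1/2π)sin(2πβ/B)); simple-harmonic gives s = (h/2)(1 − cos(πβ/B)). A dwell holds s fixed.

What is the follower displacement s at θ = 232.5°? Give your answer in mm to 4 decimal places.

seg 1 [0°–88.2°] dwell: s stays 0.0000
seg 2 [88.2°–168.4°] uniform, h=30: full span → s += 30 → s = 30.0000
seg 3 [168.4°–205°] cycloidal, h=21: full span → s += 21 → s = 51.0000
seg 4 [205°–271.4°] cycloidal, h=16: θ=232.5° here. β=27.5, B=66.4. 16·(0.4142 − sin(2π·0.4142)/(2π)) = 5.3186 → s = 56.3186

56.3186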